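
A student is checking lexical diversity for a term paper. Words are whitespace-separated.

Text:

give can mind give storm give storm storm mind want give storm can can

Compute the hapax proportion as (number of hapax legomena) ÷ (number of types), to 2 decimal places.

0.20

Frequencies: give:4, storm:4, can:3, mind:2, want:1
Hapax count = 1; type count = 5.
Ratio = 1 / 5 = 0.20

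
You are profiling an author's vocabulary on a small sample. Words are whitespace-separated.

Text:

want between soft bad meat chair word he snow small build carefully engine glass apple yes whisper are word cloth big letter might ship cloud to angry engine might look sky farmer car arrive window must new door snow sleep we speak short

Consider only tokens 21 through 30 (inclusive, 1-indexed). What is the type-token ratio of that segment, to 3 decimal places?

0.900

Segment tokens 21–30: big, letter, might, ship, cloud, to, angry, engine, might, look
Segment N = 10, segment V = 9.
TTR = 9 / 10 = 0.900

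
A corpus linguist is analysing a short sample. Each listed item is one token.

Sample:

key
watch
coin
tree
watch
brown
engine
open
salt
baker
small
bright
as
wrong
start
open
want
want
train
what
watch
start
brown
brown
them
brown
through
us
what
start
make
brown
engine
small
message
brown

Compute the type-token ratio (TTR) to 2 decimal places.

0.61

N = 36 tokens, V = 22 types.
TTR = V / N = 22 / 36 = 0.61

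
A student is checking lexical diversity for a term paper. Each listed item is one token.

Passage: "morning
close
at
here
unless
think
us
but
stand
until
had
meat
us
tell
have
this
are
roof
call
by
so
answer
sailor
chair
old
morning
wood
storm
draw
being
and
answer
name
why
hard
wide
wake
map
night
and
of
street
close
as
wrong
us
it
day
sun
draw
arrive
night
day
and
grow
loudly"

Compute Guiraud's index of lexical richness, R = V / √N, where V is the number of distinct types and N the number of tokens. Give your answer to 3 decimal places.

N = 56, V = 46.
√N = 7.483315
R = 46 / 7.483315 = 6.147

6.147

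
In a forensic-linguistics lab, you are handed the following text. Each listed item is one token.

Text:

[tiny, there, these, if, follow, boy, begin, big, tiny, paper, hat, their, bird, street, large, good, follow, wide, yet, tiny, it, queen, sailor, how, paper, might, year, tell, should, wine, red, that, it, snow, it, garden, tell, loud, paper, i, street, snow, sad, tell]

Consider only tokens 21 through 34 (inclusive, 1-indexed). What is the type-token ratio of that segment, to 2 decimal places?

0.93

Segment tokens 21–34: it, queen, sailor, how, paper, might, year, tell, should, wine, red, that, it, snow
Segment N = 14, segment V = 13.
TTR = 13 / 14 = 0.93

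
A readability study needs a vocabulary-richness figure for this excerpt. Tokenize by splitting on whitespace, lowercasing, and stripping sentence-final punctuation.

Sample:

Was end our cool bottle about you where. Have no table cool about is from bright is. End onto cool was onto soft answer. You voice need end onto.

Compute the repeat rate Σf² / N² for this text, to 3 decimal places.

Frequencies: end:3, cool:3, onto:3, was:2, about:2, you:2, is:2, our:1, bottle:1, where:1, have:1, no:1, table:1, from:1, bright:1, soft:1, answer:1, voice:1, need:1
Σf² = 55; N² = 841
Repeat rate = 55 / 841 = 0.065

0.065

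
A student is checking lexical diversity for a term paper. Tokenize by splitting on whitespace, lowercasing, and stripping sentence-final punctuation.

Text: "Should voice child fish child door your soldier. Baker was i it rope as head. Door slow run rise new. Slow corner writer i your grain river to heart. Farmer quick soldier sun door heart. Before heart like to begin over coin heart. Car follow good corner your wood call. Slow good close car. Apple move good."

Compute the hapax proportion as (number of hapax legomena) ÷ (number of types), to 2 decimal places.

0.73

Frequencies: heart:4, door:3, your:3, slow:3, good:3, child:2, soldier:2, i:2, corner:2, to:2, car:2, should:1, voice:1, fish:1, baker:1, was:1, it:1, rope:1, as:1, head:1, … (20 more, each freq 1)
Hapax count = 29; type count = 40.
Ratio = 29 / 40 = 0.73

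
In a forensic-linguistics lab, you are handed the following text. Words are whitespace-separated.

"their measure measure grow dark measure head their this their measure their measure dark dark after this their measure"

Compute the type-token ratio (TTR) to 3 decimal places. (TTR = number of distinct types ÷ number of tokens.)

0.368

N = 19 tokens, V = 7 types.
TTR = V / N = 7 / 19 = 0.368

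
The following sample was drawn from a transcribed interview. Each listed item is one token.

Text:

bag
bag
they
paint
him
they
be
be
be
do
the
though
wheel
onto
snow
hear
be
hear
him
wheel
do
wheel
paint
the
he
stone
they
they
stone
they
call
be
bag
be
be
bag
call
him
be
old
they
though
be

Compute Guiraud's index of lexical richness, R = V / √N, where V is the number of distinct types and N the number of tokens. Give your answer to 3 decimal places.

2.440

N = 43, V = 16.
√N = 6.557439
R = 16 / 6.557439 = 2.440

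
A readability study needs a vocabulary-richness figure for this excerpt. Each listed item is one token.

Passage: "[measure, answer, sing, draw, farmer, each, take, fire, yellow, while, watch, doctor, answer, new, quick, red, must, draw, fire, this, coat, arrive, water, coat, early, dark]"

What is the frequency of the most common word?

2

Frequencies: answer:2, draw:2, fire:2, coat:2, measure:1, sing:1, farmer:1, each:1, take:1, yellow:1, while:1, watch:1, doctor:1, new:1, quick:1, red:1, must:1, this:1, arrive:1, water:1, … (2 more, each freq 1)
Most common: 'answer' with frequency 2.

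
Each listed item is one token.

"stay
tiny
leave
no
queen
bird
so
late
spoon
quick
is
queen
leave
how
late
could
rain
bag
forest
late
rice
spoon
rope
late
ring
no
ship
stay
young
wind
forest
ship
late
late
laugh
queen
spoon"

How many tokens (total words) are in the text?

37

Tokens: stay, tiny, leave, no, queen, bird, so, late, spoon, quick, is, queen, leave, how, late, could, rain, bag, forest, late, rice, spoon, rope, late, ring, no, ship, stay, young, wind, forest, ship, late, late, laugh, queen, spoon
N = 37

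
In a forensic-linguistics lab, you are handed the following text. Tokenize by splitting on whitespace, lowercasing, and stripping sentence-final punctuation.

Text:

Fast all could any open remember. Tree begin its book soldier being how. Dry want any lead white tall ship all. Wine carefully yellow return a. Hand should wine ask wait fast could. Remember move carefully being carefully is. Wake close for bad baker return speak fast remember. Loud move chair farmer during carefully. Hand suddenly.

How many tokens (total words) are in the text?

Tokens: fast, all, could, any, open, remember, tree, begin, its, book, soldier, being, how, dry, want, any, lead, white, tall, ship, all, wine, carefully, yellow, return, a, hand, should, wine, ask, wait, fast, could, remember, move, carefully, being, carefully, is, wake, close, for, bad, baker, return, speak, fast, remember, loud, move, chair, farmer, during, carefully, hand, suddenly
N = 56

56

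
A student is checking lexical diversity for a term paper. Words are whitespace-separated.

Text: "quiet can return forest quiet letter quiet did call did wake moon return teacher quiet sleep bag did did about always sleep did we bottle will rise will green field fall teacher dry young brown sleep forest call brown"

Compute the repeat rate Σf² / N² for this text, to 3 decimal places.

Frequencies: did:5, quiet:4, sleep:3, return:2, forest:2, call:2, teacher:2, will:2, brown:2, can:1, letter:1, wake:1, moon:1, bag:1, about:1, always:1, we:1, bottle:1, rise:1, green:1, … (4 more, each freq 1)
Σf² = 89; N² = 1521
Repeat rate = 89 / 1521 = 0.059

0.059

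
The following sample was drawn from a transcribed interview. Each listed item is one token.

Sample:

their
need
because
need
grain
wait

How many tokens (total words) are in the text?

6

Tokens: their, need, because, need, grain, wait
N = 6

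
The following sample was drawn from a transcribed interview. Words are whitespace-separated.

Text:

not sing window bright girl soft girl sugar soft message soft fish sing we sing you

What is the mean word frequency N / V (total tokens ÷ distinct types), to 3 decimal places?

N = 16 tokens, V = 11 types.
Mean frequency = N / V = 16 / 11 = 1.455

1.455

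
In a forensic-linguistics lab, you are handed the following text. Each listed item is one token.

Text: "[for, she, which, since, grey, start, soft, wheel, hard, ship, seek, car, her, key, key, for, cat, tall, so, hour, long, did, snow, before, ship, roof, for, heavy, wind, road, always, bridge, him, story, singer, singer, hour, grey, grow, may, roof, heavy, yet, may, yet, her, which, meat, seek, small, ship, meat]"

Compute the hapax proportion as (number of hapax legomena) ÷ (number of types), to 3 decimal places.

Frequencies: for:3, ship:3, which:2, grey:2, seek:2, her:2, key:2, hour:2, roof:2, heavy:2, singer:2, may:2, yet:2, meat:2, she:1, since:1, start:1, soft:1, wheel:1, hard:1, … (16 more, each freq 1)
Hapax count = 22; type count = 36.
Ratio = 22 / 36 = 0.611

0.611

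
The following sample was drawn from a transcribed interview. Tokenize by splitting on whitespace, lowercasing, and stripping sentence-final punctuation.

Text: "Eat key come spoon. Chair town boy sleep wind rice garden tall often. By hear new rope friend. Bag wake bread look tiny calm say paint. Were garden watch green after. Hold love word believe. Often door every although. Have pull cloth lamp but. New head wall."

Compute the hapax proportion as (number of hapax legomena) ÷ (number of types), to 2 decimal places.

Frequencies: garden:2, often:2, new:2, eat:1, key:1, come:1, spoon:1, chair:1, town:1, boy:1, sleep:1, wind:1, rice:1, tall:1, by:1, hear:1, rope:1, friend:1, bag:1, wake:1, … (24 more, each freq 1)
Hapax count = 41; type count = 44.
Ratio = 41 / 44 = 0.93

0.93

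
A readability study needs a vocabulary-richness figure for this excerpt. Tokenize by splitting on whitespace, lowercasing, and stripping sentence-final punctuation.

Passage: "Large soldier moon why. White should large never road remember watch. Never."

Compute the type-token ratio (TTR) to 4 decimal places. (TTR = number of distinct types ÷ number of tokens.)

N = 12 tokens, V = 10 types.
TTR = V / N = 10 / 12 = 0.8333

0.8333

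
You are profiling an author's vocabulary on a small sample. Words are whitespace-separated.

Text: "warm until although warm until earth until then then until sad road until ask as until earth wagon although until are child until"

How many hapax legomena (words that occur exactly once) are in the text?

7

Frequencies: until:8, warm:2, although:2, earth:2, then:2, sad:1, road:1, ask:1, as:1, wagon:1, are:1, child:1
Hapax (freq=1): are, as, ask, child, road, sad, wagon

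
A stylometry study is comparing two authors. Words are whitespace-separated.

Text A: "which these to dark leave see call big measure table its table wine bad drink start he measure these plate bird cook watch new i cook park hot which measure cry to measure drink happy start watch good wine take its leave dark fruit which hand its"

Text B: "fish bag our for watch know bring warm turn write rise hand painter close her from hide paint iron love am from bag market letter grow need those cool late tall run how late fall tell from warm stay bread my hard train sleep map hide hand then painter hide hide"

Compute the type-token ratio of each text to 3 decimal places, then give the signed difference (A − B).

TTR(A) = 30/47 = 0.638
TTR(B) = 41/51 = 0.804
Difference = 0.638 − 0.804 = -0.166

-0.166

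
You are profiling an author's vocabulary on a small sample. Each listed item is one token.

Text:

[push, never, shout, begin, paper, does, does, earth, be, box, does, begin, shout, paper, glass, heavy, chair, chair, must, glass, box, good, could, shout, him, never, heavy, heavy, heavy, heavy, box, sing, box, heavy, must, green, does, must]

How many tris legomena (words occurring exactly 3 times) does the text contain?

2

Frequencies: heavy:6, does:4, box:4, shout:3, must:3, never:2, begin:2, paper:2, glass:2, chair:2, push:1, earth:1, be:1, good:1, could:1, him:1, sing:1, green:1
Words with frequency 3: must, shout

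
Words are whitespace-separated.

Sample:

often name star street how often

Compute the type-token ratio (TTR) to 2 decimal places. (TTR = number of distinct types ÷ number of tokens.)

0.83

N = 6 tokens, V = 5 types.
TTR = V / N = 5 / 6 = 0.83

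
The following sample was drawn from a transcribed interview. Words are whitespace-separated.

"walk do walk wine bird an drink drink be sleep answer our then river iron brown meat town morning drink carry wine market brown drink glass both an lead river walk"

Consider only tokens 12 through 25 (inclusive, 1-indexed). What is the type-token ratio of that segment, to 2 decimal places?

Segment tokens 12–25: our, then, river, iron, brown, meat, town, morning, drink, carry, wine, market, brown, drink
Segment N = 14, segment V = 12.
TTR = 12 / 14 = 0.86

0.86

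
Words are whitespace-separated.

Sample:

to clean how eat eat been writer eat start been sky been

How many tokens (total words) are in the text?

Tokens: to, clean, how, eat, eat, been, writer, eat, start, been, sky, been
N = 12

12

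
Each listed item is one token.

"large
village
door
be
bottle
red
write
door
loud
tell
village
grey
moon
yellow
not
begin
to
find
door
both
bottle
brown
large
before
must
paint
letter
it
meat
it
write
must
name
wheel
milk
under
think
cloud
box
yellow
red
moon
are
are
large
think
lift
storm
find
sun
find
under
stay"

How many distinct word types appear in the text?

Distinct types: {are, be, before, begin, both, bottle, box, brown, cloud, door, find, grey, it, large, letter, lift, loud, meat, milk, moon, must, name, not, paint, red, stay, storm, sun, tell, think, to, under, village, wheel, write, yellow}
V = 36

36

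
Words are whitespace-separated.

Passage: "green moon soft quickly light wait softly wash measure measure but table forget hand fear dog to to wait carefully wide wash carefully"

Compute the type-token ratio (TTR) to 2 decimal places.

N = 23 tokens, V = 18 types.
TTR = V / N = 18 / 23 = 0.78

0.78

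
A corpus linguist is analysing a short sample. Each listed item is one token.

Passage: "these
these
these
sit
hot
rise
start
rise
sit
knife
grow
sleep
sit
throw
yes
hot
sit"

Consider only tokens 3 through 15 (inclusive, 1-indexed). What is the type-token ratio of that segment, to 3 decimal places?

Segment tokens 3–15: these, sit, hot, rise, start, rise, sit, knife, grow, sleep, sit, throw, yes
Segment N = 13, segment V = 10.
TTR = 10 / 13 = 0.769

0.769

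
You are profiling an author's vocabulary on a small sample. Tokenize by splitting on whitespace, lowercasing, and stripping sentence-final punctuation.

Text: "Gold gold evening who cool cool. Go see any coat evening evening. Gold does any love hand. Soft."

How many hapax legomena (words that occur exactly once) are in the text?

8

Frequencies: gold:3, evening:3, cool:2, any:2, who:1, go:1, see:1, coat:1, does:1, love:1, hand:1, soft:1
Hapax (freq=1): coat, does, go, hand, love, see, soft, who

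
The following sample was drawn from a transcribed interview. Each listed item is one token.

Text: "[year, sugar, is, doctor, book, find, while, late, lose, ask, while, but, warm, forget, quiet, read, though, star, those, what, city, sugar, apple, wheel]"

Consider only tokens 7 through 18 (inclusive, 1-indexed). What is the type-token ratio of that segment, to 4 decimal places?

0.9167

Segment tokens 7–18: while, late, lose, ask, while, but, warm, forget, quiet, read, though, star
Segment N = 12, segment V = 11.
TTR = 11 / 12 = 0.9167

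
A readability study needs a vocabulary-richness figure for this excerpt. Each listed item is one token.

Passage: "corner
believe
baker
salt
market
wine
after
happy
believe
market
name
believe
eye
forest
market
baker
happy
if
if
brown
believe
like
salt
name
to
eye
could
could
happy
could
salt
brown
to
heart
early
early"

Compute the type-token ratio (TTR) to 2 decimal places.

N = 36 tokens, V = 18 types.
TTR = V / N = 18 / 36 = 0.50

0.50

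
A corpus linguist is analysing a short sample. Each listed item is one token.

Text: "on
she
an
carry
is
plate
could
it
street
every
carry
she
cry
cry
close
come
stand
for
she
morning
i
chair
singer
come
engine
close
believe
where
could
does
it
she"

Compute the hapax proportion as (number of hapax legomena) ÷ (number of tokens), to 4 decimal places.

0.5000

Frequencies: she:4, carry:2, could:2, it:2, cry:2, close:2, come:2, on:1, an:1, is:1, plate:1, street:1, every:1, stand:1, for:1, morning:1, i:1, chair:1, singer:1, engine:1, … (3 more, each freq 1)
Hapax count = 16; token count = 32.
Ratio = 16 / 32 = 0.5000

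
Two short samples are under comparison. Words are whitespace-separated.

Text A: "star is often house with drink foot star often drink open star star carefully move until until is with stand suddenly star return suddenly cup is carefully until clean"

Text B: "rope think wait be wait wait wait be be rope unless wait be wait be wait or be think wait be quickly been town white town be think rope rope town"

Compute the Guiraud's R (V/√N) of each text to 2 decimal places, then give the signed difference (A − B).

A: V=16, N=29, R=2.97
B: V=10, N=31, R=1.80
Difference = 2.97 − 1.80 = 1.17

1.17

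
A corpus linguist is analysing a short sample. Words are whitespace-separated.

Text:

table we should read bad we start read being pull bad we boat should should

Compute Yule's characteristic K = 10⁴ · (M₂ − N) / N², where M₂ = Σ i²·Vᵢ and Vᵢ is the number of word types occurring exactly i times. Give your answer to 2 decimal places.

Frequencies: we:3, should:3, read:2, bad:2, table:1, start:1, being:1, pull:1, boat:1
N = 15. Frequency spectrum: V_1=5, V_2=2, V_3=2
M₂ = 1²·5 + 2²·2 + 3²·2 = 31
K = 10000 × (31 − 15) / 15² = 711.11

711.11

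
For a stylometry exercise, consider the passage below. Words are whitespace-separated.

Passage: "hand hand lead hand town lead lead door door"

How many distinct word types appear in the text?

4

Distinct types: {door, hand, lead, town}
V = 4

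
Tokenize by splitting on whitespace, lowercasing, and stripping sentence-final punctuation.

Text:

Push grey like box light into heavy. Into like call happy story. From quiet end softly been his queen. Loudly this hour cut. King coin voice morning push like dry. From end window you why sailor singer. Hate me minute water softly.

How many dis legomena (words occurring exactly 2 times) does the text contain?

5

Frequencies: like:3, push:2, into:2, from:2, end:2, softly:2, grey:1, box:1, light:1, heavy:1, call:1, happy:1, story:1, quiet:1, been:1, his:1, queen:1, loudly:1, this:1, hour:1, … (15 more, each freq 1)
Words with frequency 2: end, from, into, push, softly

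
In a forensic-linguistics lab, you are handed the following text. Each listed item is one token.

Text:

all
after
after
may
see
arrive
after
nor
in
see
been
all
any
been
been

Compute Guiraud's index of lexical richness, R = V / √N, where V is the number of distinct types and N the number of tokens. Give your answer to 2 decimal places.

2.32

N = 15, V = 9.
√N = 3.872983
R = 9 / 3.872983 = 2.32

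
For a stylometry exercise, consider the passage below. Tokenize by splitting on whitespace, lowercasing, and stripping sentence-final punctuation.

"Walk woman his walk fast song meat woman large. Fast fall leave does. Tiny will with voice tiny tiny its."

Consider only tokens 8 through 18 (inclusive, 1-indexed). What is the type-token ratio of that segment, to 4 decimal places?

Segment tokens 8–18: woman, large, fast, fall, leave, does, tiny, will, with, voice, tiny
Segment N = 11, segment V = 10.
TTR = 10 / 11 = 0.9091

0.9091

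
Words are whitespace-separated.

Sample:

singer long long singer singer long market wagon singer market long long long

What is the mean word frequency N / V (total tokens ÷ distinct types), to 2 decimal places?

N = 13 tokens, V = 4 types.
Mean frequency = N / V = 13 / 4 = 3.25

3.25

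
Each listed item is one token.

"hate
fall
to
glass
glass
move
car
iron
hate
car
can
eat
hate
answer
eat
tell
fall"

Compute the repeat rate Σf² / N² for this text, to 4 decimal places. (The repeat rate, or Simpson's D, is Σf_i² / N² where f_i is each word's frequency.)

Frequencies: hate:3, fall:2, glass:2, car:2, eat:2, to:1, move:1, iron:1, can:1, answer:1, tell:1
Σf² = 31; N² = 289
Repeat rate = 31 / 289 = 0.1073

0.1073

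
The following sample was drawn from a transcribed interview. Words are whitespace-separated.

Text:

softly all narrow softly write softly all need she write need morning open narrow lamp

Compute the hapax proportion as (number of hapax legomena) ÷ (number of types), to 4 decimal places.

0.4444

Frequencies: softly:3, all:2, narrow:2, write:2, need:2, she:1, morning:1, open:1, lamp:1
Hapax count = 4; type count = 9.
Ratio = 4 / 9 = 0.4444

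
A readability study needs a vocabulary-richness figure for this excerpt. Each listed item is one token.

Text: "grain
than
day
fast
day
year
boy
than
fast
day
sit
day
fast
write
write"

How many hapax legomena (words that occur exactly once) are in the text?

Frequencies: day:4, fast:3, than:2, write:2, grain:1, year:1, boy:1, sit:1
Hapax (freq=1): boy, grain, sit, year

4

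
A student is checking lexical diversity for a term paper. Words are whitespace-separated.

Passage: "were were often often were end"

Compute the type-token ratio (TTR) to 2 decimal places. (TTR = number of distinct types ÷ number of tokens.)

N = 6 tokens, V = 3 types.
TTR = V / N = 3 / 6 = 0.50

0.50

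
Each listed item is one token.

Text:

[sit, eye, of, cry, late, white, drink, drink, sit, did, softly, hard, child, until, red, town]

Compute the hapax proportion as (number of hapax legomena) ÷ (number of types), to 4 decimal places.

Frequencies: sit:2, drink:2, eye:1, of:1, cry:1, late:1, white:1, did:1, softly:1, hard:1, child:1, until:1, red:1, town:1
Hapax count = 12; type count = 14.
Ratio = 12 / 14 = 0.8571

0.8571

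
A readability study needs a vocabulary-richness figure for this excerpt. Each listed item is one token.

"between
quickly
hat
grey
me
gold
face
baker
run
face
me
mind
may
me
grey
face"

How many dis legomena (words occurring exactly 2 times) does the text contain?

Frequencies: me:3, face:3, grey:2, between:1, quickly:1, hat:1, gold:1, baker:1, run:1, mind:1, may:1
Words with frequency 2: grey

1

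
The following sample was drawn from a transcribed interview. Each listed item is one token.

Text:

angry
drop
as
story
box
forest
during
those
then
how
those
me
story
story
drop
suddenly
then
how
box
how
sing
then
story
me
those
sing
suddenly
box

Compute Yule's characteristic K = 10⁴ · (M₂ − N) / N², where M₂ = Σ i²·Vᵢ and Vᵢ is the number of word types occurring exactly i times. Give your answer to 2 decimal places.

561.22

Frequencies: story:4, box:3, those:3, then:3, how:3, drop:2, me:2, suddenly:2, sing:2, angry:1, as:1, forest:1, during:1
N = 28. Frequency spectrum: V_1=4, V_2=4, V_3=4, V_4=1
M₂ = 1²·4 + 2²·4 + 3²·4 + 4²·1 = 72
K = 10000 × (72 − 28) / 28² = 561.22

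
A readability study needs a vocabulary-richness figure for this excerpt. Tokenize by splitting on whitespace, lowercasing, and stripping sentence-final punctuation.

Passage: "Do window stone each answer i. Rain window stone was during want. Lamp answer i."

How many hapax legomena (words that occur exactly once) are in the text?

7

Frequencies: window:2, stone:2, answer:2, i:2, do:1, each:1, rain:1, was:1, during:1, want:1, lamp:1
Hapax (freq=1): do, during, each, lamp, rain, want, was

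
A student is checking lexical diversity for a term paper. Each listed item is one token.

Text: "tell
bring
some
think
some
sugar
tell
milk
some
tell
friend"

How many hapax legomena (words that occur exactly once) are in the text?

Frequencies: tell:3, some:3, bring:1, think:1, sugar:1, milk:1, friend:1
Hapax (freq=1): bring, friend, milk, sugar, think

5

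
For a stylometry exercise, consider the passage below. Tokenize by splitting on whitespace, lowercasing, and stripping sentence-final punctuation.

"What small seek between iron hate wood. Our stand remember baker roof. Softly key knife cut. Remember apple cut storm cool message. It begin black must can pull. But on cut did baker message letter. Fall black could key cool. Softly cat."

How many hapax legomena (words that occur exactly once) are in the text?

25

Frequencies: cut:3, remember:2, baker:2, softly:2, key:2, cool:2, message:2, black:2, what:1, small:1, seek:1, between:1, iron:1, hate:1, wood:1, our:1, stand:1, roof:1, knife:1, apple:1, … (13 more, each freq 1)
Hapax (freq=1): apple, begin, between, but, can, cat, could, did, fall, hate, iron, it, knife, letter, must, on, our, pull, roof, seek, small, stand, storm, what, wood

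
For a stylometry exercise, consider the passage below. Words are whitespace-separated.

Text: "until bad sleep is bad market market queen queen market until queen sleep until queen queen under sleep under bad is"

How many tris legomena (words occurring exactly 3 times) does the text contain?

Frequencies: queen:5, until:3, bad:3, sleep:3, market:3, is:2, under:2
Words with frequency 3: bad, market, sleep, until

4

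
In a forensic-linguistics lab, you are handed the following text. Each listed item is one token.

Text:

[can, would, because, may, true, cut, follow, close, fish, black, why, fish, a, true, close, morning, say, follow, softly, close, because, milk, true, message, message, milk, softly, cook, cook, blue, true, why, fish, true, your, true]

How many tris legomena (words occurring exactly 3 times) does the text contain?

Frequencies: true:6, close:3, fish:3, because:2, follow:2, why:2, softly:2, milk:2, message:2, cook:2, can:1, would:1, may:1, cut:1, black:1, a:1, morning:1, say:1, blue:1, your:1
Words with frequency 3: close, fish

2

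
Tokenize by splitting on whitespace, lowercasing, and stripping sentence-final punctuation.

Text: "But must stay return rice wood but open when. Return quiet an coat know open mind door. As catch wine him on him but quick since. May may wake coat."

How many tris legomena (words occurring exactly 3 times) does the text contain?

1

Frequencies: but:3, return:2, open:2, coat:2, him:2, may:2, must:1, stay:1, rice:1, wood:1, when:1, quiet:1, an:1, know:1, mind:1, door:1, as:1, catch:1, wine:1, on:1, … (3 more, each freq 1)
Words with frequency 3: but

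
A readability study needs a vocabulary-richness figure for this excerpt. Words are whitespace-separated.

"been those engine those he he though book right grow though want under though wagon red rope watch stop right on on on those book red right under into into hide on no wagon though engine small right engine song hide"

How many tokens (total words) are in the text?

41

Tokens: been, those, engine, those, he, he, though, book, right, grow, though, want, under, though, wagon, red, rope, watch, stop, right, on, on, on, those, book, red, right, under, into, into, hide, on, no, wagon, though, engine, small, right, engine, song, hide
N = 41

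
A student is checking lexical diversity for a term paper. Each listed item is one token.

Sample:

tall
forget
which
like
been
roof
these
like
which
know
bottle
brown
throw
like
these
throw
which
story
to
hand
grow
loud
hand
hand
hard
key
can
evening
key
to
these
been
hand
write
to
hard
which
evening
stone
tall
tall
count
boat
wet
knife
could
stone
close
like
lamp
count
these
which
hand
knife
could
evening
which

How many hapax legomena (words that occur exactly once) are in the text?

Frequencies: which:6, hand:5, like:4, these:4, tall:3, to:3, evening:3, been:2, throw:2, hard:2, key:2, stone:2, count:2, knife:2, could:2, forget:1, roof:1, know:1, bottle:1, brown:1, … (9 more, each freq 1)
Hapax (freq=1): boat, bottle, brown, can, close, forget, grow, know, lamp, loud, roof, story, wet, write

14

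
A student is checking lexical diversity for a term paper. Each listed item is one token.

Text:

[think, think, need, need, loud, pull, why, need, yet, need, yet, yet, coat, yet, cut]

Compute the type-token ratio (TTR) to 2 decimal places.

N = 15 tokens, V = 8 types.
TTR = V / N = 8 / 15 = 0.53

0.53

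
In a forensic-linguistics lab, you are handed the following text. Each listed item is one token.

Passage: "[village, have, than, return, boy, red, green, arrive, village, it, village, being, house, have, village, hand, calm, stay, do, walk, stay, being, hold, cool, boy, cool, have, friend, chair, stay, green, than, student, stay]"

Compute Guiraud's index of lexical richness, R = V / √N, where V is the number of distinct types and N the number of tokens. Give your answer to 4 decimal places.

N = 34, V = 21.
√N = 5.830952
R = 21 / 5.830952 = 3.6015

3.6015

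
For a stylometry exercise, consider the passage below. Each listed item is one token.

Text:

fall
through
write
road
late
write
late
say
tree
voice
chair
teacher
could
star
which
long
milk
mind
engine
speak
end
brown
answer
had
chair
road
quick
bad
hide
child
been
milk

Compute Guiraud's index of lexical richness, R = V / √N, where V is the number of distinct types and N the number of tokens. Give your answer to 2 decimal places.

N = 32, V = 27.
√N = 5.656854
R = 27 / 5.656854 = 4.77

4.77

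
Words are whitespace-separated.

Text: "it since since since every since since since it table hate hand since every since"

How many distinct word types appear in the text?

6

Distinct types: {every, hand, hate, it, since, table}
V = 6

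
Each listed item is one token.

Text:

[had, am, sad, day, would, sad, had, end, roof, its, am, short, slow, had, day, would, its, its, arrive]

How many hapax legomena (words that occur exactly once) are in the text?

Frequencies: had:3, its:3, am:2, sad:2, day:2, would:2, end:1, roof:1, short:1, slow:1, arrive:1
Hapax (freq=1): arrive, end, roof, short, slow

5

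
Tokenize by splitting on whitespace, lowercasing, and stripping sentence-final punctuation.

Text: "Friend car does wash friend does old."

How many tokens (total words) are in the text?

7

Tokens: friend, car, does, wash, friend, does, old
N = 7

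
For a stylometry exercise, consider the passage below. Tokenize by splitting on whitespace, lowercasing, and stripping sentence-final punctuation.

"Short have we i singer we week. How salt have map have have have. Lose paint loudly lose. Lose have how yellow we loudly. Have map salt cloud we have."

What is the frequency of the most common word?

Frequencies: have:8, we:4, lose:3, how:2, salt:2, map:2, loudly:2, short:1, i:1, singer:1, week:1, paint:1, yellow:1, cloud:1
Most common: 'have' with frequency 8.

8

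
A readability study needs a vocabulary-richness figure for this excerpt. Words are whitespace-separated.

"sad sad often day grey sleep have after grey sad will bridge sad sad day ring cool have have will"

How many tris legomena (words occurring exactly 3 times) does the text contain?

Frequencies: sad:5, have:3, day:2, grey:2, will:2, often:1, sleep:1, after:1, bridge:1, ring:1, cool:1
Words with frequency 3: have

1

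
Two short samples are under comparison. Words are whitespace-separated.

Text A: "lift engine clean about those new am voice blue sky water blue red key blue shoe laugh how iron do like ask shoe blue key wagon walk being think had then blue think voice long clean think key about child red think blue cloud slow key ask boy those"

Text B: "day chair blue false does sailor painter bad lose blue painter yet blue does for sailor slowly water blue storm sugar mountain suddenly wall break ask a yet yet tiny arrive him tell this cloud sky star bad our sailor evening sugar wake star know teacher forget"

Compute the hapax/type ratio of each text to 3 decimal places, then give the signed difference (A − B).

-0.094

A: hapax=21, V=31, ratio=0.677
B: hapax=27, V=35, ratio=0.771
Difference = 0.677 − 0.771 = -0.094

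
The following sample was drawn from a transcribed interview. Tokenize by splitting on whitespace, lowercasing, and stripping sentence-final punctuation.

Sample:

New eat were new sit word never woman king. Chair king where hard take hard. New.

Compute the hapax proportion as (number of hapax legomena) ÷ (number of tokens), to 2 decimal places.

0.56

Frequencies: new:3, king:2, hard:2, eat:1, were:1, sit:1, word:1, never:1, woman:1, chair:1, where:1, take:1
Hapax count = 9; token count = 16.
Ratio = 9 / 16 = 0.56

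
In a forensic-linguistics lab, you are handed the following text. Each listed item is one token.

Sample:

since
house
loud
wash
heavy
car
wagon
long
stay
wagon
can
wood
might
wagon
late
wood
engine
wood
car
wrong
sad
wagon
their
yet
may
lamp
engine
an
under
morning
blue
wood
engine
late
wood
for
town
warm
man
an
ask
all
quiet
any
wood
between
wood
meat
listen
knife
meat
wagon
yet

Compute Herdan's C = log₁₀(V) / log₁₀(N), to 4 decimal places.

0.9026

N = 53, V = 36.
log₁₀(V) = 1.556303, log₁₀(N) = 1.724276
C = 1.556303 / 1.724276 = 0.9026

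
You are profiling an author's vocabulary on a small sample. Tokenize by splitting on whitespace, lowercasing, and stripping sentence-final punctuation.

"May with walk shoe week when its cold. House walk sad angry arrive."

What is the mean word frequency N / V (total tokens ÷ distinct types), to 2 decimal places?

1.08

N = 13 tokens, V = 12 types.
Mean frequency = N / V = 13 / 12 = 1.08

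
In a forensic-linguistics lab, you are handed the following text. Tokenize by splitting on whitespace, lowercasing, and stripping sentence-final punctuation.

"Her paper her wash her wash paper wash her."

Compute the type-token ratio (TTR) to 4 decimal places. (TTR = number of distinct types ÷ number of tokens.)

N = 9 tokens, V = 3 types.
TTR = V / N = 3 / 9 = 0.3333

0.3333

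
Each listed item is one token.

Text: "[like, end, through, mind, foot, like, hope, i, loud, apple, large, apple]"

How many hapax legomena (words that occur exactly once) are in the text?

Frequencies: like:2, apple:2, end:1, through:1, mind:1, foot:1, hope:1, i:1, loud:1, large:1
Hapax (freq=1): end, foot, hope, i, large, loud, mind, through

8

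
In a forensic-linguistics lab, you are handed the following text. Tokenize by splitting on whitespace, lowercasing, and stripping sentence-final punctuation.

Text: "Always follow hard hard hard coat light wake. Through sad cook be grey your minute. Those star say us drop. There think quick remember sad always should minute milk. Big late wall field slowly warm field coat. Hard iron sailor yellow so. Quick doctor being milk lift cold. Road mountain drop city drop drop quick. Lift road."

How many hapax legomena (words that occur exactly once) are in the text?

Frequencies: hard:4, drop:4, quick:3, always:2, coat:2, sad:2, minute:2, milk:2, field:2, lift:2, road:2, follow:1, light:1, wake:1, through:1, cook:1, be:1, grey:1, your:1, those:1, … (21 more, each freq 1)
Hapax (freq=1): be, being, big, city, cold, cook, doctor, follow, grey, iron, late, light, mountain, remember, sailor, say, should, slowly, so, star, there, think, those, through, us, wake, wall, warm, yellow, your

30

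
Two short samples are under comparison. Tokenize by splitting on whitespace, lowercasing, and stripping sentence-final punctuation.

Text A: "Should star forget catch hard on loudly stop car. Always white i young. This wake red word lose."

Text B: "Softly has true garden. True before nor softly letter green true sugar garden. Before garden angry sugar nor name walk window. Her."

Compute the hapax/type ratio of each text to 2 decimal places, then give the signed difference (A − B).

0.43

A: hapax=18, V=18, ratio=1.00
B: hapax=8, V=14, ratio=0.57
Difference = 1.00 − 0.57 = 0.43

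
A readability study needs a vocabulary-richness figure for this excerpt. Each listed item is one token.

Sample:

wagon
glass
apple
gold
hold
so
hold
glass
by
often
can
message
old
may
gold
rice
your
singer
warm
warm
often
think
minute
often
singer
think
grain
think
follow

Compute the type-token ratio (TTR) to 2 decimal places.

N = 29 tokens, V = 20 types.
TTR = V / N = 20 / 29 = 0.69

0.69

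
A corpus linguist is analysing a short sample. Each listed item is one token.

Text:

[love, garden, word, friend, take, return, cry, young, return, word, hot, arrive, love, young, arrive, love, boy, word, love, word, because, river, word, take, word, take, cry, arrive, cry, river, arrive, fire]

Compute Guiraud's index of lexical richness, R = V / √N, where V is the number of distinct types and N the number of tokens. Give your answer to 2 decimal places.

N = 32, V = 14.
√N = 5.656854
R = 14 / 5.656854 = 2.47

2.47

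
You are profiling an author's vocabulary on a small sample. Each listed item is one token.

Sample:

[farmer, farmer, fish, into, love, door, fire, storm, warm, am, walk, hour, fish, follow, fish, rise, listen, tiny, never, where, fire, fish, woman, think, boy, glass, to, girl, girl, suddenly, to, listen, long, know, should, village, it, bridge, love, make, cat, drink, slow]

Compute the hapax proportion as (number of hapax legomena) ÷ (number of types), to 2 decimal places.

Frequencies: fish:4, farmer:2, love:2, fire:2, listen:2, to:2, girl:2, into:1, door:1, storm:1, warm:1, am:1, walk:1, hour:1, follow:1, rise:1, tiny:1, never:1, where:1, woman:1, … (14 more, each freq 1)
Hapax count = 27; type count = 34.
Ratio = 27 / 34 = 0.79

0.79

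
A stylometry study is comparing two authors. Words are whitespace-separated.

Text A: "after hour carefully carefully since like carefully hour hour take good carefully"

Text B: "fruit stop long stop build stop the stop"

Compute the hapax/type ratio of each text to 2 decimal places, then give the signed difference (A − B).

-0.09

A: hapax=5, V=7, ratio=0.71
B: hapax=4, V=5, ratio=0.80
Difference = 0.71 − 0.80 = -0.09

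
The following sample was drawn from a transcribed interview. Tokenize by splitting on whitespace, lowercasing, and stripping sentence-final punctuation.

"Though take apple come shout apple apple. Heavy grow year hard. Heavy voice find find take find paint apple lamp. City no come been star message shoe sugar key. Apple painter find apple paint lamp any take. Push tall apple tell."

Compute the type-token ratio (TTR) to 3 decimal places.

N = 41 tokens, V = 26 types.
TTR = V / N = 26 / 41 = 0.634

0.634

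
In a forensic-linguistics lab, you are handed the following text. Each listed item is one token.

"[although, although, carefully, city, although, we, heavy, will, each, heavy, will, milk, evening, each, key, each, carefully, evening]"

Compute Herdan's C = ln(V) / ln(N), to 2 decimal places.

N = 18, V = 10.
ln(V) = 2.302585, ln(N) = 2.890372
C = 2.302585 / 2.890372 = 0.80

0.80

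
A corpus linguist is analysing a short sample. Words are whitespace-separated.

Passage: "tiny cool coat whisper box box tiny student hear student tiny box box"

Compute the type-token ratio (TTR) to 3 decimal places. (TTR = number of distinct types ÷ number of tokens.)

0.538

N = 13 tokens, V = 7 types.
TTR = V / N = 7 / 13 = 0.538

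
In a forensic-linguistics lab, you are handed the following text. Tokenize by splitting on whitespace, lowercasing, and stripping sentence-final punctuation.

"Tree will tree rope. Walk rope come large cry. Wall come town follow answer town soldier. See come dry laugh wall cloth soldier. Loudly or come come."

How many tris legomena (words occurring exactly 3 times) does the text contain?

Frequencies: come:5, tree:2, rope:2, wall:2, town:2, soldier:2, will:1, walk:1, large:1, cry:1, follow:1, answer:1, see:1, dry:1, laugh:1, cloth:1, loudly:1, or:1
Words with frequency 3: (none)

0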